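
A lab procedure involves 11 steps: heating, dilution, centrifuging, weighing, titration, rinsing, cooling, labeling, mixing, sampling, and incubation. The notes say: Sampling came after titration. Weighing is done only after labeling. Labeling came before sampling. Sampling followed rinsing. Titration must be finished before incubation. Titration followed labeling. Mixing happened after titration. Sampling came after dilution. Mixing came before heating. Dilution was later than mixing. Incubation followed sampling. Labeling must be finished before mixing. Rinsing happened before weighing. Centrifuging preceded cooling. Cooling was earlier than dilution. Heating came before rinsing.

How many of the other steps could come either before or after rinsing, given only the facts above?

3

Forced before rinsing: heating, labeling, mixing, and titration; forced after rinsing: incubation, sampling, and weighing.
That leaves centrifuging, cooling, and dilution with no forced order relative to rinsing — 3.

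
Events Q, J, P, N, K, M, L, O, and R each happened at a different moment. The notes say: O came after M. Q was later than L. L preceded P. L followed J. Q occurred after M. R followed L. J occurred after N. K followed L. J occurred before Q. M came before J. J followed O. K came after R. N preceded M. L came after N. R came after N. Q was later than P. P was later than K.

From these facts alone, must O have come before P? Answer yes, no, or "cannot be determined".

Chain the constraints: O → J → L → P. Each link is directly stated, so O comes before P.

yes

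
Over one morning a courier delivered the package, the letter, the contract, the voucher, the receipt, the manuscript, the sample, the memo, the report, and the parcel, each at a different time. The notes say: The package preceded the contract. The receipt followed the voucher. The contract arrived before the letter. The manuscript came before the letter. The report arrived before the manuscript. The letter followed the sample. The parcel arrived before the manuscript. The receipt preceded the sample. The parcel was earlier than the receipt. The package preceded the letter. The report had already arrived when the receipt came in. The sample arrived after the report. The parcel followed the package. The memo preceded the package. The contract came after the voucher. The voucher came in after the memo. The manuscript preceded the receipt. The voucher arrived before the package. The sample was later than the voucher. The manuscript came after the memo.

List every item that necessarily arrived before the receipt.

Directly stated before the receipt: the manuscript, the parcel, the report, and the voucher.
The memo reaches the receipt via the memo → the voucher → the receipt.
The package reaches the receipt via the package → the parcel → the receipt.

the manuscript, the memo, the package, the parcel, the report, the voucher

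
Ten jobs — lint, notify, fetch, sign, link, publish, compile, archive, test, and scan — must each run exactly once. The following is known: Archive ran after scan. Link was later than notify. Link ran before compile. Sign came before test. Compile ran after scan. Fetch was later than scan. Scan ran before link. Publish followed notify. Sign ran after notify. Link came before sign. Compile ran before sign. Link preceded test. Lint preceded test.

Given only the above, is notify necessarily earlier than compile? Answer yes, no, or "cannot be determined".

yes

Chain the constraints: notify → link → compile. Each link is directly stated, so notify comes before compile.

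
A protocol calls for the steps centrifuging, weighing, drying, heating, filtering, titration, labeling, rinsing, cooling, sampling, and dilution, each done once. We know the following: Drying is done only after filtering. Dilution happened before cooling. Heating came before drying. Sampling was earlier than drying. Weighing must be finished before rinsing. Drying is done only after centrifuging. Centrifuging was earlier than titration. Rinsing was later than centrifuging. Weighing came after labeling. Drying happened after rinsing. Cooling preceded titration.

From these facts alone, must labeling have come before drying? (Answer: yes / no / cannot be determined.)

yes

Chain the constraints: labeling → weighing → rinsing → drying. Each link is directly stated, so labeling comes before drying.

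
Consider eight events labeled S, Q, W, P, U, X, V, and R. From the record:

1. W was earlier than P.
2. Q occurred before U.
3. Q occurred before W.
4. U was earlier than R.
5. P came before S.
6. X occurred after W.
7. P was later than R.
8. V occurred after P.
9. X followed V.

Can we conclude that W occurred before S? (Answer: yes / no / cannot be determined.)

yes

Chain the constraints: W → P → S. Each link is directly stated, so W comes before S.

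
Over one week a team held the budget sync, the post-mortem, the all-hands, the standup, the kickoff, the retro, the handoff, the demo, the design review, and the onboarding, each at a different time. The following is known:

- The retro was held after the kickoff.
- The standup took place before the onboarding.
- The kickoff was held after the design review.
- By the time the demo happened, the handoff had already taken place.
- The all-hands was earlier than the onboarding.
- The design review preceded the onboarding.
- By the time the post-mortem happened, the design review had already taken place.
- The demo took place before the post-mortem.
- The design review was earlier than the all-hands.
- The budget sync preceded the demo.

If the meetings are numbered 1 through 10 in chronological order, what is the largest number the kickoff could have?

The kickoff must come before the retro — 1 meeting forced after it.
Everything else can be placed before the kickoff in some valid order, so the kickoff can sit as late as position 10 − 1 = 9.

9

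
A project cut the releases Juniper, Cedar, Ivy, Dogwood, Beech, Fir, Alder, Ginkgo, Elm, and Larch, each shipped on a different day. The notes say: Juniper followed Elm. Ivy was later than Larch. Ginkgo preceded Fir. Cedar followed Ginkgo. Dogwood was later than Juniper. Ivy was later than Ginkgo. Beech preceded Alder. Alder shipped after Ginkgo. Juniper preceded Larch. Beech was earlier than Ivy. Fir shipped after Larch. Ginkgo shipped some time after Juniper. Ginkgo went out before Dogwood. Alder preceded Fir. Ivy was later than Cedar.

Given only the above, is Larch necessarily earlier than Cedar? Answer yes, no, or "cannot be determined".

cannot be determined

No chain of stated constraints runs from Larch to Cedar, and none runs from Cedar to Larch either.
So the relative order of Larch and Cedar is not fixed by the given facts.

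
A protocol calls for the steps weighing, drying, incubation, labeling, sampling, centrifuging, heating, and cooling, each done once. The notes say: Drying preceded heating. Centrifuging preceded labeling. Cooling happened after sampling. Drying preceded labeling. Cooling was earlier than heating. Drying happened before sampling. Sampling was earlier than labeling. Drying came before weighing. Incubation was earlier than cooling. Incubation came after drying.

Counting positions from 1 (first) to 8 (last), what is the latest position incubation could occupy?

6

Incubation must come before cooling and heating — 2 steps forced after it.
Everything else can be placed before incubation in some valid order, so incubation can sit as late as position 8 − 2 = 6.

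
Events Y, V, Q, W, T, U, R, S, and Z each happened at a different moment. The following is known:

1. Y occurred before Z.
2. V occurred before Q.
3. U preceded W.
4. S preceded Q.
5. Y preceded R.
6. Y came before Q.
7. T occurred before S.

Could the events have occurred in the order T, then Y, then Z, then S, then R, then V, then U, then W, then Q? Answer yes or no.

Check each stated constraint against the proposed order — e.g. S is ahead of Q; Y is ahead of Q. Every pair is in the required order; nothing is violated.

yes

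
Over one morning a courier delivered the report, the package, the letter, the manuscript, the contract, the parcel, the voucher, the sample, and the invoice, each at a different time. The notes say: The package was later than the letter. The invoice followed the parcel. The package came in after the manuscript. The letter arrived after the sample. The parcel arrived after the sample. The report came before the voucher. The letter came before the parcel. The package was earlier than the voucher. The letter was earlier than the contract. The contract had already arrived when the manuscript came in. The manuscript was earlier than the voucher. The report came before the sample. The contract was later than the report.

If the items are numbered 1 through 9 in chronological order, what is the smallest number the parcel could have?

The letter, the report, and the sample must all come before the parcel — 3 forced predecessors.
Nothing else is forced ahead of the parcel, so its earliest slot is position 3 + 1 = 4.

4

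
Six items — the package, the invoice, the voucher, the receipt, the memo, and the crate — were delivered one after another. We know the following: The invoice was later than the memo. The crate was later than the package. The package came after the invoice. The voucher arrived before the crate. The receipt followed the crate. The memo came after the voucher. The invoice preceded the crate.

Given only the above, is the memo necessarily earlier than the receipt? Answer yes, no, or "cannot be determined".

Chain the constraints: the memo → the invoice → the crate → the receipt. Each link is directly stated, so the memo comes before the receipt.

yes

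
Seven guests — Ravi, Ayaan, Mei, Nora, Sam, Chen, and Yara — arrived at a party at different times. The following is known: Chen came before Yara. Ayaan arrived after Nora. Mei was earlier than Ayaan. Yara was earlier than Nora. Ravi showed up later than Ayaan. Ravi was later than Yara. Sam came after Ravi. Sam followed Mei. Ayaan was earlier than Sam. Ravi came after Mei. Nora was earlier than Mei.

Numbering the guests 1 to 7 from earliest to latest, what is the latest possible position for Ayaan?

5

Ayaan must come before Ravi and Sam — 2 guests forced after them.
Everything else can be placed before Ayaan in some valid order, so Ayaan can sit as late as position 7 − 2 = 5.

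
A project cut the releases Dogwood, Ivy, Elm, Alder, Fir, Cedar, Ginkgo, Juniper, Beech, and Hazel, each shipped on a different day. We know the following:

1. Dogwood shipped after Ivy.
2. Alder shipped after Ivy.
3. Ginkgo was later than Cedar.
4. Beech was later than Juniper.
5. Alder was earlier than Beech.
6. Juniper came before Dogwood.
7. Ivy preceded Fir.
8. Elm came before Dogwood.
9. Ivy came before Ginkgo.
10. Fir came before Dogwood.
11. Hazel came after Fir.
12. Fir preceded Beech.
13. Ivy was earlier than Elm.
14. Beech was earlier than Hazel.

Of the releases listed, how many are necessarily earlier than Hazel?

Directly stated before Hazel: Beech and Fir.
Alder reaches Hazel via Alder → Beech → Hazel.
Ivy reaches Hazel via Ivy → Fir → Hazel.
Juniper reaches Hazel via Juniper → Beech → Hazel.
That's Alder, Beech, Fir, Ivy, and Juniper — 5 in all.

5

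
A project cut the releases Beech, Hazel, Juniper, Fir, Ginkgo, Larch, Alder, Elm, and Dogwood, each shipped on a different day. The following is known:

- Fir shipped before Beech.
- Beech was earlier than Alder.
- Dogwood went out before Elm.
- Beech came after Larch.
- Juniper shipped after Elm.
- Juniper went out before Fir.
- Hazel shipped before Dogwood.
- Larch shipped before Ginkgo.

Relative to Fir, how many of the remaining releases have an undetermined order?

Forced before Fir: Dogwood, Elm, Hazel, and Juniper; forced after Fir: Alder and Beech.
That leaves Ginkgo and Larch with no forced order relative to Fir — 2.

2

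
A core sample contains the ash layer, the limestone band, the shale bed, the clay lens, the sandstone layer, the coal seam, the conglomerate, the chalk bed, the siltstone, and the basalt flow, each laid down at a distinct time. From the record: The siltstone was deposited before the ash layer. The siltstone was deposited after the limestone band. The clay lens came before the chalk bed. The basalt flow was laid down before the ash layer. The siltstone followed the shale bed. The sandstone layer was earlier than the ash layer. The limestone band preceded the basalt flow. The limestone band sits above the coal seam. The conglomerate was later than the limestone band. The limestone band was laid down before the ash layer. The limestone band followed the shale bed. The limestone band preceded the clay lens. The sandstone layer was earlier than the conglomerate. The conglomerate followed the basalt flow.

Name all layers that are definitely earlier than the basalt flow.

Directly stated before the basalt flow: the limestone band.
The coal seam reaches the basalt flow via the coal seam → the limestone band → the basalt flow.
The shale bed reaches the basalt flow via the shale bed → the limestone band → the basalt flow.

the coal seam, the limestone band, the shale bed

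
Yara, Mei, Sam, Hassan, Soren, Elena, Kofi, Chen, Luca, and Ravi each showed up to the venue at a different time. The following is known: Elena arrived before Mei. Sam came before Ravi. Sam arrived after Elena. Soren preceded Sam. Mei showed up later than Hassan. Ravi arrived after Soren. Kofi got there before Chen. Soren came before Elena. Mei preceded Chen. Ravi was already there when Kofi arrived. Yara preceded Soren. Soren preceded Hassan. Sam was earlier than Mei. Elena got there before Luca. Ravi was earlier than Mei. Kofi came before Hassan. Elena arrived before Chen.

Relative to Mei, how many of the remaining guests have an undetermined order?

Forced before Mei: Elena, Hassan, Kofi, Ravi, Sam, Soren, and Yara; forced after Mei: Chen.
That leaves Luca with no forced order relative to Mei — 1.

1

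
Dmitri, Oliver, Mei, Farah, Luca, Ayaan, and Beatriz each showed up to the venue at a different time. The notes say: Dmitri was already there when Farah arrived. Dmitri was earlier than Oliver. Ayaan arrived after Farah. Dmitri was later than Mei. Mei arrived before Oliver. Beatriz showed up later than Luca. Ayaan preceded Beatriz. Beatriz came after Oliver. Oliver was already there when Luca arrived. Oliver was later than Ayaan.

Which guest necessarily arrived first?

Mei

Mei has a chain of constraints placing them before every other guest, so Mei must be first.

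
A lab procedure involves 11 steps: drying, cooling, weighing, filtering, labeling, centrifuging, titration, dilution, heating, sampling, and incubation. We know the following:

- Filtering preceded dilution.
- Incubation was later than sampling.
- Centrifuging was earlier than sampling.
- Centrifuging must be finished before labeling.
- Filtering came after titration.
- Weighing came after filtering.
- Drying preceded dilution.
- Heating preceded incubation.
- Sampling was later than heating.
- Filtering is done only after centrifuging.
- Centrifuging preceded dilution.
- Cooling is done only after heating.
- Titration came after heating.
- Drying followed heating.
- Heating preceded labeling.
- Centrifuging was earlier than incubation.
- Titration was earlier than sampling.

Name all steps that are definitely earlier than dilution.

centrifuging, drying, filtering, heating, titration

Directly stated before dilution: centrifuging, drying, and filtering.
Heating reaches dilution via heating → drying → dilution.
Titration reaches dilution via titration → filtering → dilution.
No chain forces cooling (or any of the others) ahead of dilution.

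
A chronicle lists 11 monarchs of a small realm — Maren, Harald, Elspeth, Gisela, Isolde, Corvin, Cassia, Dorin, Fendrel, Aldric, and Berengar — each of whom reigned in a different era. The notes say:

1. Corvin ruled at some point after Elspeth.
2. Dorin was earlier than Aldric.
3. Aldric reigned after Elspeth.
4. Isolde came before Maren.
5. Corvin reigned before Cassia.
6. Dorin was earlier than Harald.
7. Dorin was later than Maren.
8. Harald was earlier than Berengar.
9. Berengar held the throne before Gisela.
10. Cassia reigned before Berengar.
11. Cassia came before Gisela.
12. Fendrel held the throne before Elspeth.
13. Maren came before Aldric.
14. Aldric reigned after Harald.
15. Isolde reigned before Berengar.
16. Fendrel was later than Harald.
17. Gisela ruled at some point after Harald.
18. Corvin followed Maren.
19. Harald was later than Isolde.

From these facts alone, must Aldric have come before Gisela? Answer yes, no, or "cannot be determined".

No chain of stated constraints runs from Aldric to Gisela, and none runs from Gisela to Aldric either.
So the relative order of Aldric and Gisela is not fixed by the given facts.

cannot be determined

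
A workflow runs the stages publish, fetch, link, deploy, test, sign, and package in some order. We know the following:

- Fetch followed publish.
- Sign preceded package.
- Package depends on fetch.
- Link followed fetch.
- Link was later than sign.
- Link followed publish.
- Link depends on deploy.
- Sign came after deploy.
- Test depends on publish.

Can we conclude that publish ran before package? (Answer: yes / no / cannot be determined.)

yes

Chain the constraints: publish → fetch → package. Each link is directly stated, so publish comes before package.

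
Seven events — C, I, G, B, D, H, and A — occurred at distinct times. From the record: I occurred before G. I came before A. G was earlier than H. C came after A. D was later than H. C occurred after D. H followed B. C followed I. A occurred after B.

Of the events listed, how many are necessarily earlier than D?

4

Directly stated before D: H.
B reaches D via B → H → D.
G reaches D via G → H → D.
I reaches D via I → G → H → D.
That's B, G, H, and I — 4 in all.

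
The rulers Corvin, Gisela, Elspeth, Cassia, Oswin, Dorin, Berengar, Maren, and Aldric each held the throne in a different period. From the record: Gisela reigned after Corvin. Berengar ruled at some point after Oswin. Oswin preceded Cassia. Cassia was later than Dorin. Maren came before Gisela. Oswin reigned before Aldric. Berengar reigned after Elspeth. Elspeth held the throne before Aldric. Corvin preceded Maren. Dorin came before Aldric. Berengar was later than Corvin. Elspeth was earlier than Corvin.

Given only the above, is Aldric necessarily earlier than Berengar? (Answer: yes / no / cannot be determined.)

cannot be determined

No chain of stated constraints runs from Aldric to Berengar, and none runs from Berengar to Aldric either.
So the relative order of Aldric and Berengar is not fixed by the given facts.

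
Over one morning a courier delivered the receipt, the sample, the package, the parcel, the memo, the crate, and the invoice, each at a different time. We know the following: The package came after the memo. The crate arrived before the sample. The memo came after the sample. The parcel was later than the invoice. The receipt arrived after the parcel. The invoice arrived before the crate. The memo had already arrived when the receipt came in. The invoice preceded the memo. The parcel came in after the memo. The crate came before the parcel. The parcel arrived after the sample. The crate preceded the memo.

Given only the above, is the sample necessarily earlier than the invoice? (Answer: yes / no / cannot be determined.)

Tracing the constraints gives the invoice → the crate → the sample, so the invoice must come before the sample.
That means the sample cannot be before the invoice.

no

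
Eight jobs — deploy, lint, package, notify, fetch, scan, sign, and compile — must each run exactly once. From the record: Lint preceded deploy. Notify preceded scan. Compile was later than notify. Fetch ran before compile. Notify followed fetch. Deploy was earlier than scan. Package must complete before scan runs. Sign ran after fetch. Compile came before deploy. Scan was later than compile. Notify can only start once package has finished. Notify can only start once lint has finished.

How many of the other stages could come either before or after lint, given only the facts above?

3

Forced after lint: compile, deploy, notify, and scan.
That leaves fetch, package, and sign with no forced order relative to lint — 3.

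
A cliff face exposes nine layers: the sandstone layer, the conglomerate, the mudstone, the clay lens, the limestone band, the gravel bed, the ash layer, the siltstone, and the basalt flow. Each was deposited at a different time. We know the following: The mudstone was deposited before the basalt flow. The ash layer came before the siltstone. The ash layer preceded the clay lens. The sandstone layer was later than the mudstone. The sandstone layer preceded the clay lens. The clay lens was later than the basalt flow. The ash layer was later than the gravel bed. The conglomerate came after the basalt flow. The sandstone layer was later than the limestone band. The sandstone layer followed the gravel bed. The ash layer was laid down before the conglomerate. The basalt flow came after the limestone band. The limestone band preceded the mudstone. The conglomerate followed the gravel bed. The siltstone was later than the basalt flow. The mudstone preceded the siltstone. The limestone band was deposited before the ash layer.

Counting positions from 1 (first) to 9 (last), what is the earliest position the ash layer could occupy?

3

The gravel bed and the limestone band must both come before the ash layer — 2 forced predecessors.
Nothing else is forced ahead of the ash layer, so its earliest slot is position 2 + 1 = 3.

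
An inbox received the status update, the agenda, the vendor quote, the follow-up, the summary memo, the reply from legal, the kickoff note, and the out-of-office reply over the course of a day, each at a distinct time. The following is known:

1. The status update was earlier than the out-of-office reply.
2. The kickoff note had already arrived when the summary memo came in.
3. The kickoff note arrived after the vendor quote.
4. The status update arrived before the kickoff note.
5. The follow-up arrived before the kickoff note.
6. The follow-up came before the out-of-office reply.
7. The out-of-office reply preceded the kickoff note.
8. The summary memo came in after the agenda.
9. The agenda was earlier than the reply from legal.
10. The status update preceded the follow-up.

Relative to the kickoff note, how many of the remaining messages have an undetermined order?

2

Forced before the kickoff note: the follow-up, the out-of-office reply, the status update, and the vendor quote; forced after the kickoff note: the summary memo.
That leaves the agenda and the reply from legal with no forced order relative to the kickoff note — 2.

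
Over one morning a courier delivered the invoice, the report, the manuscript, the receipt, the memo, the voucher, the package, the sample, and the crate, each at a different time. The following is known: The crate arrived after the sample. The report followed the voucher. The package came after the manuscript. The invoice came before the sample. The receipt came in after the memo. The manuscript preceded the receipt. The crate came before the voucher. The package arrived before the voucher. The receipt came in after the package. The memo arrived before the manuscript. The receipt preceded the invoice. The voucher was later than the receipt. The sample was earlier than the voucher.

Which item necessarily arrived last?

Every other item has a chain of constraints placing it before the report, so the report is last.

the report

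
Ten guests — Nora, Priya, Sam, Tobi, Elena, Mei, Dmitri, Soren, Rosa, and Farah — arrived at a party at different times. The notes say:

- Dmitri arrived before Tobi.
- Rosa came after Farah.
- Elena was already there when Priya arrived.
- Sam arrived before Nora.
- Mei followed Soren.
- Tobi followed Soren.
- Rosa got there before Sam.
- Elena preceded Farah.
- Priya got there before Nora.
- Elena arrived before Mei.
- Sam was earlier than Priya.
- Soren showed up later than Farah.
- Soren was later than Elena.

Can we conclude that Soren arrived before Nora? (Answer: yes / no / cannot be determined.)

cannot be determined

No chain of stated constraints runs from Soren to Nora, and none runs from Nora to Soren either.
So the relative order of Soren and Nora is not fixed by the given facts.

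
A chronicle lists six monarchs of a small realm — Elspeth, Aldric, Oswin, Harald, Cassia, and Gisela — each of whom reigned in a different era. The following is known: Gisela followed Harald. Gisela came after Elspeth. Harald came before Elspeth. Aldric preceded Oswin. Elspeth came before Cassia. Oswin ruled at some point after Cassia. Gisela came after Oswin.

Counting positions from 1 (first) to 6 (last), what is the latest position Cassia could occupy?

Cassia must come before Gisela and Oswin — 2 rulers forced after them.
Everything else can be placed before Cassia in some valid order, so Cassia can sit as late as position 6 − 2 = 4.

4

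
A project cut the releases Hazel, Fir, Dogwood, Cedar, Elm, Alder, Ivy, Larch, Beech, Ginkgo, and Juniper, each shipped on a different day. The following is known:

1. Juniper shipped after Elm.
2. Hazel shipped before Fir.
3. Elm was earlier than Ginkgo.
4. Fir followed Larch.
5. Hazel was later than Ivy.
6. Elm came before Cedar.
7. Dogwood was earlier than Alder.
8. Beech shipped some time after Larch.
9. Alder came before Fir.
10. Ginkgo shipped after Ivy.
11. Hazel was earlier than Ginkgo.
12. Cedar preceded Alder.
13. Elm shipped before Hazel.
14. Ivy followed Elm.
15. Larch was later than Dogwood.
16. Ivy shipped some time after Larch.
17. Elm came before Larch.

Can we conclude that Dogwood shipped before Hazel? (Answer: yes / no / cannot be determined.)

yes

Chain the constraints: Dogwood → Larch → Ivy → Hazel. Each link is directly stated, so Dogwood comes before Hazel.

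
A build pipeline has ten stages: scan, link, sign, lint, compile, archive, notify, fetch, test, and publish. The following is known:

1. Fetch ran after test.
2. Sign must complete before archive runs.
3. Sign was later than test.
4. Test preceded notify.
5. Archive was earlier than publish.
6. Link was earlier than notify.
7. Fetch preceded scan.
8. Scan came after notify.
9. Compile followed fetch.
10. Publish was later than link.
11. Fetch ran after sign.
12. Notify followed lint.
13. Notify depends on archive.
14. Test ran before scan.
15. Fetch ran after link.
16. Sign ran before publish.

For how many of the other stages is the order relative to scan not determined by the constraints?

Forced before scan: archive, fetch, link, lint, notify, sign, and test.
That leaves compile and publish with no forced order relative to scan — 2.

2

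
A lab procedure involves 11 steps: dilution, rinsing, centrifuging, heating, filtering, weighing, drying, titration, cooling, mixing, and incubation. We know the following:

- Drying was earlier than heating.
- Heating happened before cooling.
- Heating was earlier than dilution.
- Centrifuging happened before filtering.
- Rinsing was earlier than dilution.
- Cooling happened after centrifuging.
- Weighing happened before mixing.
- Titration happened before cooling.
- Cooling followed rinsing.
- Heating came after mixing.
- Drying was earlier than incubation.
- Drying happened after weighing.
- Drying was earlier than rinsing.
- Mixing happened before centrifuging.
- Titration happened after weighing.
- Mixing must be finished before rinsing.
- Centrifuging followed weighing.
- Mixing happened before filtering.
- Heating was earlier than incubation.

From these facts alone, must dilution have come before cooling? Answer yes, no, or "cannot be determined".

cannot be determined

No chain of stated constraints runs from dilution to cooling, and none runs from cooling to dilution either.
So the relative order of dilution and cooling is not fixed by the given facts.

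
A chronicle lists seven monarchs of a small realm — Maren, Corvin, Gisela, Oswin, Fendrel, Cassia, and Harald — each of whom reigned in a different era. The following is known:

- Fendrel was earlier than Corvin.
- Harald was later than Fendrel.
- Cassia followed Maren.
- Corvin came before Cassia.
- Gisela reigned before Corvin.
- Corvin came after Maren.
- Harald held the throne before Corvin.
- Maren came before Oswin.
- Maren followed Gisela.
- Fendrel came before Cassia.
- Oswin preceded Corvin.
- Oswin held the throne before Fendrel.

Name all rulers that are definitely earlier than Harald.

Fendrel, Gisela, Maren, Oswin

Directly stated before Harald: Fendrel.
Gisela reaches Harald via Gisela → Maren → Oswin → Fendrel → Harald.
Maren reaches Harald via Maren → Oswin → Fendrel → Harald.
Oswin reaches Harald via Oswin → Fendrel → Harald.
No chain forces Corvin (or any of the others) ahead of Harald.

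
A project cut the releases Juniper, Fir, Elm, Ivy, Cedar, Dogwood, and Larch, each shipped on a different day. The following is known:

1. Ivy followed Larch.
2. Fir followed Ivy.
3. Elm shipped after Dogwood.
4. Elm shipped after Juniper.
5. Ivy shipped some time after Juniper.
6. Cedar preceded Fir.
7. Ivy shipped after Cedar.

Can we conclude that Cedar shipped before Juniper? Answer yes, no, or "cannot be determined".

cannot be determined

No chain of stated constraints runs from Cedar to Juniper, and none runs from Juniper to Cedar either.
So the relative order of Cedar and Juniper is not fixed by the given facts.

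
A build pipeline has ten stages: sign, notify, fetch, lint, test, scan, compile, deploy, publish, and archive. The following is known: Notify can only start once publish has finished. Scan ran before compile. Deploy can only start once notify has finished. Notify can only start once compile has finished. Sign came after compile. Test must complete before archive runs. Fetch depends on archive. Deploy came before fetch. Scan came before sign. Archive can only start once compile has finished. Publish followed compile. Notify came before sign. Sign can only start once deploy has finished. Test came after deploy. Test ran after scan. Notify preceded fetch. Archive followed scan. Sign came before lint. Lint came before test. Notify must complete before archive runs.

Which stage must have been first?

Scan has a chain of constraints placing it before every other stage, so scan must be first.

scan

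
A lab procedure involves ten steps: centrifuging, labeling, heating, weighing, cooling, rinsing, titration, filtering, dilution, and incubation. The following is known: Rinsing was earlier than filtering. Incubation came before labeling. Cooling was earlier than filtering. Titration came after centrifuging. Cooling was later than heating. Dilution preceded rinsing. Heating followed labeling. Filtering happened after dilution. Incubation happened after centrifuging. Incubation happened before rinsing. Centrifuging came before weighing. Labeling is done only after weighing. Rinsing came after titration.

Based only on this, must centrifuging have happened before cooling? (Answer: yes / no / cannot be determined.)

yes

Chain the constraints: centrifuging → weighing → labeling → heating → cooling. Each link is directly stated, so centrifuging comes before cooling.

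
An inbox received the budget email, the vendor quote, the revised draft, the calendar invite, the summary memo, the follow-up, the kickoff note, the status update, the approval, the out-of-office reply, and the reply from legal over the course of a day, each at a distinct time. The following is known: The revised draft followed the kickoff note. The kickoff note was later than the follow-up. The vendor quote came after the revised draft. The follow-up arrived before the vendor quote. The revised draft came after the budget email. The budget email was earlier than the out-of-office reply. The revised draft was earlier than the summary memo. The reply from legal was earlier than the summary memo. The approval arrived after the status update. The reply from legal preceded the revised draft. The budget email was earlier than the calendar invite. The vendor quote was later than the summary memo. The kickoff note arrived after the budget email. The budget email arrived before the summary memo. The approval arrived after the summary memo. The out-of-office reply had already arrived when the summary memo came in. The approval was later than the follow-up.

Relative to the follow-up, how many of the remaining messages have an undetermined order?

Forced after the follow-up: the approval, the kickoff note, the revised draft, the summary memo, and the vendor quote.
That leaves the budget email, the calendar invite, the out-of-office reply, the reply from legal, and the status update with no forced order relative to the follow-up — 5.

5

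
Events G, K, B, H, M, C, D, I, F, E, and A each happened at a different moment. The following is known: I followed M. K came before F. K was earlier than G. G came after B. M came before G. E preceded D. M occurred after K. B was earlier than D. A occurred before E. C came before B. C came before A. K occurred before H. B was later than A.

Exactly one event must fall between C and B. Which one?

Tracing the constraints gives C → A → B, so A sits after C and before B.
No other event is forced both after C and before B.

A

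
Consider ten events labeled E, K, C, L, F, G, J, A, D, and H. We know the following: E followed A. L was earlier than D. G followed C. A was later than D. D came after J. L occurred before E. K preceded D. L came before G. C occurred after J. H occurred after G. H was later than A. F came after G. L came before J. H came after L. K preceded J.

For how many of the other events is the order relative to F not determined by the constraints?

4

Forced before F: C, G, J, K, and L.
That leaves A, D, E, and H with no forced order relative to F — 4.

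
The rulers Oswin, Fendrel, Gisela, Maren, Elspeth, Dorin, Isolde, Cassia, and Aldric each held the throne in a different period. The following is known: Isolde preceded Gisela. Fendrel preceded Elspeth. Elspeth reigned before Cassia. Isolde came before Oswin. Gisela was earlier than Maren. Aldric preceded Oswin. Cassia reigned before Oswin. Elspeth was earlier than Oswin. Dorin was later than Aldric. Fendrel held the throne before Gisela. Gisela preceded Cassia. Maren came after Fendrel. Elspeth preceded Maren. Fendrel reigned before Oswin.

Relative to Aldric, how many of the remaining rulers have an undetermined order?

Forced after Aldric: Dorin and Oswin.
That leaves Cassia, Elspeth, Fendrel, Gisela, Isolde, and Maren with no forced order relative to Aldric — 6.

6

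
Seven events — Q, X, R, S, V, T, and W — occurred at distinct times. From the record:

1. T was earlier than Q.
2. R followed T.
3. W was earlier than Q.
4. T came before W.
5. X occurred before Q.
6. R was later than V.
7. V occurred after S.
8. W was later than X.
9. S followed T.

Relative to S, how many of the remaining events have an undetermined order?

3

Forced before S: T; forced after S: R and V.
That leaves Q, W, and X with no forced order relative to S — 3.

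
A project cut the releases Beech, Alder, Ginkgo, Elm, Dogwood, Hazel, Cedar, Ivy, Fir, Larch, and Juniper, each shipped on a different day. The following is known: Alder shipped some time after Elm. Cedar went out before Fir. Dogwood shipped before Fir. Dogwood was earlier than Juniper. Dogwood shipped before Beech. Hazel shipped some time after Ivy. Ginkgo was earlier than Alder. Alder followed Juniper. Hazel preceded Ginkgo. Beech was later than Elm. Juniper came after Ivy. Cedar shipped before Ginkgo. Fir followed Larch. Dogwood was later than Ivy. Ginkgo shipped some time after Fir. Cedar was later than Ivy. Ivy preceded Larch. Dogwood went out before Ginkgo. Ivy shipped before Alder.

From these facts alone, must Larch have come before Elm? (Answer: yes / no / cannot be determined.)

No chain of stated constraints runs from Larch to Elm, and none runs from Elm to Larch either.
So the relative order of Larch and Elm is not fixed by the given facts.

cannot be determined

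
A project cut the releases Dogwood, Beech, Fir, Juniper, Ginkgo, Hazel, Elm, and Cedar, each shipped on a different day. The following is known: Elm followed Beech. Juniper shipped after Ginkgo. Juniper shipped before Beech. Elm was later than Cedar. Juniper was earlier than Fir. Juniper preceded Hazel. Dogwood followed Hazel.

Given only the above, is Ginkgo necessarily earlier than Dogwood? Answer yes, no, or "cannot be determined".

yes

Chain the constraints: Ginkgo → Juniper → Hazel → Dogwood. Each link is directly stated, so Ginkgo comes before Dogwood.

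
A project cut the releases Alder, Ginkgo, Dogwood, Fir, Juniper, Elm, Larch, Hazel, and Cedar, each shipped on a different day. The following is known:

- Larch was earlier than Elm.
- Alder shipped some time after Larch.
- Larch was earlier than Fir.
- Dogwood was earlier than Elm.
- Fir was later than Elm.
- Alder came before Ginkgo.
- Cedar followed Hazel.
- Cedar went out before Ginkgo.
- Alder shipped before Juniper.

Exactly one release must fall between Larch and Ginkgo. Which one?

Alder

Tracing the constraints gives Larch → Alder → Ginkgo, so Alder sits after Larch and before Ginkgo.
No other release is forced both after Larch and before Ginkgo.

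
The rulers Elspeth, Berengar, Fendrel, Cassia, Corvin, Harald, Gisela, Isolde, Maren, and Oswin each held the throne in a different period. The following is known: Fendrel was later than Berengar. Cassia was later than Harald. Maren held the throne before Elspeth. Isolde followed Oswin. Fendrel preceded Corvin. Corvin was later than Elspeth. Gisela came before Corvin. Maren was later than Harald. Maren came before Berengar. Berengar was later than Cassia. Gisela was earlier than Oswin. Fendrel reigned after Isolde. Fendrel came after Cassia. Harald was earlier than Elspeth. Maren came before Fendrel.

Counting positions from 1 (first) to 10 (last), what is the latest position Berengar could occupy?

Berengar must come before Corvin and Fendrel — 2 rulers forced after them.
Everything else can be placed before Berengar in some valid order, so Berengar can sit as late as position 10 − 2 = 8.

8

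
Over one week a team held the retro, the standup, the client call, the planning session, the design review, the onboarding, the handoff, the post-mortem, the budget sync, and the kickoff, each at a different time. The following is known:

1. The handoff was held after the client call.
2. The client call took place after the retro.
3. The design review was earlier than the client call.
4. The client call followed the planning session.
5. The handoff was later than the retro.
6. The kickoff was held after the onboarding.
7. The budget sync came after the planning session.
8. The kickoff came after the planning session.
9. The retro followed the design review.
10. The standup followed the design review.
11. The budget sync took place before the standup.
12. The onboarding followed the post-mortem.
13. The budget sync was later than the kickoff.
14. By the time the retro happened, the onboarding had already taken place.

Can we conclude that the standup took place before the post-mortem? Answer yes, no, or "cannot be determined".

Tracing the constraints gives the post-mortem → the onboarding → the kickoff → the budget sync → the standup, so the post-mortem must come before the standup.
That means the standup cannot be before the post-mortem.

no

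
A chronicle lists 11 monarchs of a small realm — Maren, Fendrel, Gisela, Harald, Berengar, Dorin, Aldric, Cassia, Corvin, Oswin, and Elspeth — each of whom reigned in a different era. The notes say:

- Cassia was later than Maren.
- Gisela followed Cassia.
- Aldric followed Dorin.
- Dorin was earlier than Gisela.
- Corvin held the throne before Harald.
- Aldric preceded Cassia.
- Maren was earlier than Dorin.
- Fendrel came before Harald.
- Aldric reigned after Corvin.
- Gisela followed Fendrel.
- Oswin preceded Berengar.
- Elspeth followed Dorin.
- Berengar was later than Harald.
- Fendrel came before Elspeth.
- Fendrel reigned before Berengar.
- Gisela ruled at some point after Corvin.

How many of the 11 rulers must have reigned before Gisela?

6

Directly stated before Gisela: Cassia, Corvin, Dorin, and Fendrel.
Aldric reaches Gisela via Aldric → Cassia → Gisela.
Maren reaches Gisela via Maren → Cassia → Gisela.
That's Aldric, Cassia, Corvin, Dorin, Fendrel, and Maren — 6 in all.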